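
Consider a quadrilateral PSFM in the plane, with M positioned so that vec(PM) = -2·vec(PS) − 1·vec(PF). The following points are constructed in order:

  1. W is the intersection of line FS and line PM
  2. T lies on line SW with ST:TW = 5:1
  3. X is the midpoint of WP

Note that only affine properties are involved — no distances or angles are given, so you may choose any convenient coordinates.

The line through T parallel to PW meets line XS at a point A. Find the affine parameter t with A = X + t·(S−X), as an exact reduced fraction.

t = 1/6

Set P = (0, 0), S = (1, 0), F = (0, 1), M = (-2, -1); any affine frame gives the same invariant.
1. W is the intersection of line FS and line PM ⇒ W = (2/3, 1/3)
2. T lies on line SW with ST:TW = 5:1 ⇒ T = (13/18, 5/18)
3. X is the midpoint of WP ⇒ X = (1/3, 1/6)
through T parallel to PW: direction (2/3, 1/3); meets XS at A = (4/9, 5/36)
A = X + t·(S−X) with t = 1/6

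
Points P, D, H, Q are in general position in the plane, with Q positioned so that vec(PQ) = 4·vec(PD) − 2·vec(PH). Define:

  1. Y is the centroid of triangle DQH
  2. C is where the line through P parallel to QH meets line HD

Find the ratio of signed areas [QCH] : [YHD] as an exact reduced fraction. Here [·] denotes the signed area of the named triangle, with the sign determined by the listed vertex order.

Assign P = (0, 0), D = (1, 0), H = (0, 1), Q = (4, -2) — the answer is frame-independent, so this choice is without loss of generality.
1. Y is the centroid of triangle DQH ⇒ Y = (5/3, -1/3)
2. C is where the line through P parallel to QH meets line HD ⇒ C = (4, -3)
2·[QCH] = -4, 2·[YHD] = 1/3
[QCH]:[YHD] = -4:1/3 = -12

[QCH]:[YHD] = -12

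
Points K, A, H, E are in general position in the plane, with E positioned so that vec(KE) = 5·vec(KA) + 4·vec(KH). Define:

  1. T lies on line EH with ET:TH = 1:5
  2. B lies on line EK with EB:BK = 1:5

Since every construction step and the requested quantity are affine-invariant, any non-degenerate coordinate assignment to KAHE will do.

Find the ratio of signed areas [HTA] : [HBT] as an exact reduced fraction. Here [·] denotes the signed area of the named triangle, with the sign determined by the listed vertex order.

Assign K = (0, 0), A = (1, 0), H = (0, 1), E = (5, 4) — the answer is frame-independent, so this choice is without loss of generality.
1. T lies on line EH with ET:TH = 1:5 ⇒ T = (25/6, 7/2)
2. B lies on line EK with EB:BK = 1:5 ⇒ B = (25/6, 10/3)
2·[HTA] = -20/3, 2·[HBT] = 25/36
[HTA]:[HBT] = -20/3:25/36 = -48/5

[HTA]:[HBT] = -48/5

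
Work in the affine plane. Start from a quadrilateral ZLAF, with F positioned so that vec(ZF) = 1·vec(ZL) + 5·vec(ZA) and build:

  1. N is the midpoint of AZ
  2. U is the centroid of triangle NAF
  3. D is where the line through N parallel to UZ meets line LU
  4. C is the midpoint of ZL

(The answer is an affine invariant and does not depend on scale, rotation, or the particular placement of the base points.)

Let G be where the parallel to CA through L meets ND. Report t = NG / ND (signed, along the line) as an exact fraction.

t = 117/187

Choose coordinates Z = (0, 0), L = (1, 0), A = (0, 1), F = (1, 5).
1. N is the midpoint of AZ ⇒ N = (0, 1/2)
2. U is the centroid of triangle NAF ⇒ U = (1/3, 13/6)
3. D is where the line through N parallel to UZ meets line LU ⇒ D = (11/39, 7/3)
4. C is the midpoint of ZL ⇒ C = (1/2, 0)
through L parallel to CA: direction (-1/2, 1); meets ND at G = (3/17, 28/17)
G = N + t·(D−N) with t = 117/187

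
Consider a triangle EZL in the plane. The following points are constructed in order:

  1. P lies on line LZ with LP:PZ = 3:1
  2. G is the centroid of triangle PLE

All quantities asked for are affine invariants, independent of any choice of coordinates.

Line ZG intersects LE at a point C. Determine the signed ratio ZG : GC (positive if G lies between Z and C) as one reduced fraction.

Work in coordinates with E = (0, 0), Z = (1, 0), L = (0, 1).
1. P lies on line LZ with LP:PZ = 3:1 ⇒ P = (3/4, 1/4)
2. G is the centroid of triangle PLE ⇒ G = (1/4, 5/12)
line ZG meets LE at C = (0, 5/9)
G = Z + t·(C−Z) with t = 3/4, so ZG:GC = 3/4:1/4

ZG:GC = 3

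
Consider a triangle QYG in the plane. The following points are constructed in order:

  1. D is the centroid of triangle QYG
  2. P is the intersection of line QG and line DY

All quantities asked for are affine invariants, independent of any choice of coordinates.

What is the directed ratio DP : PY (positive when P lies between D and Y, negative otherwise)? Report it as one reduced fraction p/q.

DP:PY = -1/3

Choose coordinates Q = (0, 0), Y = (1, 0), G = (0, 1).
1. D is the centroid of triangle QYG ⇒ D = (1/3, 1/3)
2. P is the intersection of line QG and line DY ⇒ P = (0, 1/2)
P = D + t·(Y−D) with t = -1/2, so DP:PY = t:(1−t) = -1/2:3/2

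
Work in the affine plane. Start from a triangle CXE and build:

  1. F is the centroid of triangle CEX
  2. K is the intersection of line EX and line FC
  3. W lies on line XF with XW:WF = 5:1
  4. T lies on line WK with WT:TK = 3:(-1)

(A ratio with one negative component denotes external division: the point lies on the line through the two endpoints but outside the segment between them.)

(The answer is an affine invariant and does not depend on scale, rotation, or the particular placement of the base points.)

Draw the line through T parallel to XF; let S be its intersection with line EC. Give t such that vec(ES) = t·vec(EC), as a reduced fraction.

Work in coordinates with C = (0, 0), X = (1, 0), E = (0, 1).
1. F is the centroid of triangle CEX ⇒ F = (1/3, 1/3)
2. K is the intersection of line EX and line FC ⇒ K = (1/2, 1/2)
3. W lies on line XF with XW:WF = 5:1 ⇒ W = (4/9, 5/18)
4. T lies on line WK with WT:TK = 3:(-1) ⇒ T = (19/36, 11/18)
through T parallel to XF: direction (-2/3, 1/3); meets EC at S = (0, 7/8)
S = E + t·(C−E) with t = 1/8

t = 1/8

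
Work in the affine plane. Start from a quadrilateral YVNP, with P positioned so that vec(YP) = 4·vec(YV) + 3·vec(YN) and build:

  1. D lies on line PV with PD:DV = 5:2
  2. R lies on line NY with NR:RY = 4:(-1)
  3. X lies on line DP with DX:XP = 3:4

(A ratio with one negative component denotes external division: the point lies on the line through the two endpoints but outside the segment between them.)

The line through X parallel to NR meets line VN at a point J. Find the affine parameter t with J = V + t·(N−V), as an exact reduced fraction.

t = -87/49

Assign Y = (0, 0), V = (1, 0), N = (0, 1), P = (4, 3) — the answer is frame-independent, so this choice is without loss of generality.
1. D lies on line PV with PD:DV = 5:2 ⇒ D = (13/7, 6/7)
2. R lies on line NY with NR:RY = 4:(-1) ⇒ R = (0, -1/3)
3. X lies on line DP with DX:XP = 3:4 ⇒ X = (136/49, 87/49)
through X parallel to NR: direction (0, -4/3); meets VN at J = (136/49, -87/49)
J = V + t·(N−V) with t = -87/49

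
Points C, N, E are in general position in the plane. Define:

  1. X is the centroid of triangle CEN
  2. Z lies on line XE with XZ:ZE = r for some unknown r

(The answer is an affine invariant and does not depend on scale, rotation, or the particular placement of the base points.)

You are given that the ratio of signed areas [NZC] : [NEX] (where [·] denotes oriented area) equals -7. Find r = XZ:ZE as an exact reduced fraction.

r = -4/5

Set C = (0, 0), N = (1, 0), E = (0, 1); any affine frame gives the same invariant.
1. X is the centroid of triangle CEN ⇒ X = (1/3, 1/3)
2. With XZ:ZE = r, write λ = r/(r+1) so Z = X + λ·(E−X); Z is affine-linear in λ
Every point depending on Z is an affine combination of Z and λ-independent points, so each such coordinate is linear in λ; the λ² term in each signed area is a multiple of (E−X)×(E−X) = 0, so 2·[NZC] and 2·[NEX] are each linear in λ. Evaluating at λ=0 and λ=1:
  2·[NZC] = 2/3·λ + 1/3,   2·[NEX] = 1/3
So [NZC]:[NEX] = (2/3·λ + 1/3) / (1/3). Setting this equal to -7:
  2/3·λ + 1/3 = -7·(1/3)  ⇒  λ = -4
Then r = λ/(1−λ) = (-4)/(5) = -4/5. Check: with r = -4/5, Z = (5/3, -7/3) and [NZC]:[NEX] = -7 as required.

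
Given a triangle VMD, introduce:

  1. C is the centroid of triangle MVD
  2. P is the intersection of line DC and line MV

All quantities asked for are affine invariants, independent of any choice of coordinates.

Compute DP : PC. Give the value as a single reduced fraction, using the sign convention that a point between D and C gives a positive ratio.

Set V = (0, 0), M = (1, 0), D = (0, 1); any affine frame gives the same invariant.
1. C is the centroid of triangle MVD ⇒ C = (1/3, 1/3)
2. P is the intersection of line DC and line MV ⇒ P = (1/2, 0)
P = D + t·(C−D) with t = 3/2, so DP:PC = t:(1−t) = 3/2:-1/2

DP:PC = -3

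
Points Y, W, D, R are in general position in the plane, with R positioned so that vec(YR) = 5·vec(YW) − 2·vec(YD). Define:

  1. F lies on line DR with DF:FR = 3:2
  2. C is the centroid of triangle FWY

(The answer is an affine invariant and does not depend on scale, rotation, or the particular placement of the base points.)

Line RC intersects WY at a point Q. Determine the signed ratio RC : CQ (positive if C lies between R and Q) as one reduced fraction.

RC:CQ = 13/2

Assign Y = (0, 0), W = (1, 0), D = (0, 1), R = (5, -2) — the answer is frame-independent, so this choice is without loss of generality.
1. F lies on line DR with DF:FR = 3:2 ⇒ F = (3, -4/5)
2. C is the centroid of triangle FWY ⇒ C = (4/3, -4/15)
line RC meets WY at Q = (10/13, 0)
C = R + t·(Q−R) with t = 13/15, so RC:CQ = 13/15:2/15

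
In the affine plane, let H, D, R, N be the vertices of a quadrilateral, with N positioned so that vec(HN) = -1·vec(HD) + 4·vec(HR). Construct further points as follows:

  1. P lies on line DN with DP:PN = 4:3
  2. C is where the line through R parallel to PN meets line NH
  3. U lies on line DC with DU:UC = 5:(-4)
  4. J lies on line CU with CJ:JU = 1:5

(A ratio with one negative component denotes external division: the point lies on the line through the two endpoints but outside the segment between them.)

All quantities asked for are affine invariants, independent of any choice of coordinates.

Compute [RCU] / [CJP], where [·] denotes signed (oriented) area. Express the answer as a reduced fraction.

Assign H = (0, 0), D = (1, 0), R = (0, 1), N = (-1, 4) — the answer is frame-independent, so this choice is without loss of generality.
1. P lies on line DN with DP:PN = 4:3 ⇒ P = (-1/7, 16/7)
2. C is where the line through R parallel to PN meets line NH ⇒ C = (-1/2, 2)
3. U lies on line DC with DU:UC = 5:(-4) ⇒ U = (-13/2, 10)
4. J lies on line CU with CJ:JU = 1:5 ⇒ J = (-3/2, 10/3)
2·[RCU] = 2, 2·[CJP] = -16/21
[RCU]:[CJP] = 2:-16/21 = -21/8

[RCU]:[CJP] = -21/8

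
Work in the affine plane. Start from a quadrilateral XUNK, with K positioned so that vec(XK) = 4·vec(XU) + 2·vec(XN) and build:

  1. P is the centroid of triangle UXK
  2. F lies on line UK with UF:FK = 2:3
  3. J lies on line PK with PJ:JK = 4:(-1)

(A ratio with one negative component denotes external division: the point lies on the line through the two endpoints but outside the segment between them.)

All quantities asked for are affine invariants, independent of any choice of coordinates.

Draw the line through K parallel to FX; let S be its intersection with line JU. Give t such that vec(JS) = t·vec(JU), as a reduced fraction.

Set X = (0, 0), U = (1, 0), N = (0, 1), K = (4, 2); any affine frame gives the same invariant.
1. P is the centroid of triangle UXK ⇒ P = (5/3, 2/3)
2. F lies on line UK with UF:FK = 2:3 ⇒ F = (11/5, 4/5)
3. J lies on line PK with PJ:JK = 4:(-1) ⇒ J = (43/9, 22/9)
through K parallel to FX: direction (-11/5, -4/5); meets JU at S = (223/53, 110/53)
S = J + t·(U−J) with t = 8/53

t = 8/53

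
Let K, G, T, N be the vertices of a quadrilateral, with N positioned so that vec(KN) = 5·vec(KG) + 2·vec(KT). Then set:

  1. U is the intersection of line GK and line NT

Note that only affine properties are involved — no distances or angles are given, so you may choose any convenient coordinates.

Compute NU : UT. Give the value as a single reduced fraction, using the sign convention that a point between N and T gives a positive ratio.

Work in coordinates with K = (0, 0), G = (1, 0), T = (0, 1), N = (5, 2).
1. U is the intersection of line GK and line NT ⇒ U = (-5, 0)
U = N + t·(T−N) with t = 2, so NU:UT = t:(1−t) = 2:-1

NU:UT = -2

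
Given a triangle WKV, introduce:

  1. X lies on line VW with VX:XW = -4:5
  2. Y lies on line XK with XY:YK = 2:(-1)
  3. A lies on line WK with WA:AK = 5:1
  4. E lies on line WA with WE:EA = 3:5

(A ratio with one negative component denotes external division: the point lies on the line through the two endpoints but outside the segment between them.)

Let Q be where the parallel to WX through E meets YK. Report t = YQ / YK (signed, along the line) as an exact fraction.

Set W = (0, 0), K = (1, 0), V = (0, 1); any affine frame gives the same invariant.
1. X lies on line VW with VX:XW = -4:5 ⇒ X = (0, 5)
2. Y lies on line XK with XY:YK = 2:(-1) ⇒ Y = (2, -5)
3. A lies on line WK with WA:AK = 5:1 ⇒ A = (5/6, 0)
4. E lies on line WA with WE:EA = 3:5 ⇒ E = (5/16, 0)
through E parallel to WX: direction (0, 5); meets YK at Q = (5/16, 55/16)
Q = Y + t·(K−Y) with t = 27/16

t = 27/16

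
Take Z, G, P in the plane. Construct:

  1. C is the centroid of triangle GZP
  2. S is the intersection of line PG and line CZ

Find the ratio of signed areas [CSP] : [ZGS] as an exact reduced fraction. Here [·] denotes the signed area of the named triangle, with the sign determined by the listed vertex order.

Assign Z = (0, 0), G = (1, 0), P = (0, 1) — the answer is frame-independent, so this choice is without loss of generality.
1. C is the centroid of triangle GZP ⇒ C = (1/3, 1/3)
2. S is the intersection of line PG and line CZ ⇒ S = (1/2, 1/2)
2·[CSP] = 1/6, 2·[ZGS] = 1/2
[CSP]:[ZGS] = 1/6:1/2 = 1/3

[CSP]:[ZGS] = 1/3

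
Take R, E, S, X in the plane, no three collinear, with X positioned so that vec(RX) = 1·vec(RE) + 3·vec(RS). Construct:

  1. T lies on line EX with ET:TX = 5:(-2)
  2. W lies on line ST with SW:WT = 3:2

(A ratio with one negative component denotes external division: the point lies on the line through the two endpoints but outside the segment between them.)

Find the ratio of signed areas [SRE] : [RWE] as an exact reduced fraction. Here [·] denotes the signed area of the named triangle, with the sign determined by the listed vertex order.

Choose coordinates R = (0, 0), E = (1, 0), S = (0, 1), X = (1, 3).
1. T lies on line EX with ET:TX = 5:(-2) ⇒ T = (1, 5)
2. W lies on line ST with SW:WT = 3:2 ⇒ W = (3/5, 17/5)
2·[SRE] = 1, 2·[RWE] = -17/5
[SRE]:[RWE] = 1:-17/5 = -5/17

[SRE]:[RWE] = -5/17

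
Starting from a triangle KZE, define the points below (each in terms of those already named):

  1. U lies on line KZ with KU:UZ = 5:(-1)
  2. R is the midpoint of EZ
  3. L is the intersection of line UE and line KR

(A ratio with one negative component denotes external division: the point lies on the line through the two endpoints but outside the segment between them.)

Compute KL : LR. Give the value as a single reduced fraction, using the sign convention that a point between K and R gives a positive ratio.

Set K = (0, 0), Z = (1, 0), E = (0, 1); any affine frame gives the same invariant.
1. U lies on line KZ with KU:UZ = 5:(-1) ⇒ U = (5/4, 0)
2. R is the midpoint of EZ ⇒ R = (1/2, 1/2)
3. L is the intersection of line UE and line KR ⇒ L = (5/9, 5/9)
L = K + t·(R−K) with t = 10/9, so KL:LR = t:(1−t) = 10/9:-1/9

KL:LR = -10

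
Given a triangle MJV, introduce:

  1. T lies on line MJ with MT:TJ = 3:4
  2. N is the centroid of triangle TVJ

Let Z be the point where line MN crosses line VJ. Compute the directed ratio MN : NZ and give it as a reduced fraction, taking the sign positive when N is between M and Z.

MN:NZ = 17/4

Assign M = (0, 0), J = (1, 0), V = (0, 1) — the answer is frame-independent, so this choice is without loss of generality.
1. T lies on line MJ with MT:TJ = 3:4 ⇒ T = (3/7, 0)
2. N is the centroid of triangle TVJ ⇒ N = (10/21, 1/3)
line MN meets VJ at Z = (10/17, 7/17)
N = M + t·(Z−M) with t = 17/21, so MN:NZ = 17/21:4/21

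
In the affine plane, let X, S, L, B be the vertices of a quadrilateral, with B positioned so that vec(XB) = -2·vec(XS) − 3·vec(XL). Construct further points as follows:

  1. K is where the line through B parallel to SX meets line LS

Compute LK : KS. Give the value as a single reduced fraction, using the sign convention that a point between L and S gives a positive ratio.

LK:KS = -4/3

Choose coordinates X = (0, 0), S = (1, 0), L = (0, 1), B = (-2, -3).
1. K is where the line through B parallel to SX meets line LS ⇒ K = (4, -3)
K = L + t·(S−L) with t = 4, so LK:KS = t:(1−t) = 4:-3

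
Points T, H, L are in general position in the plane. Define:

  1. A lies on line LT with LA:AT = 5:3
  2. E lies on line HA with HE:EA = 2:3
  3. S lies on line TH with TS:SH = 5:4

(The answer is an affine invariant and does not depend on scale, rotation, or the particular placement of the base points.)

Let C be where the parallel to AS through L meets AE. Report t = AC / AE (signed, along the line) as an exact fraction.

Assign T = (0, 0), H = (1, 0), L = (0, 1) — the answer is frame-independent, so this choice is without loss of generality.
1. A lies on line LT with LA:AT = 5:3 ⇒ A = (0, 3/8)
2. E lies on line HA with HE:EA = 2:3 ⇒ E = (3/5, 3/20)
3. S lies on line TH with TS:SH = 5:4 ⇒ S = (5/9, 0)
through L parallel to AS: direction (5/9, -3/8); meets AE at C = (25/12, -13/32)
C = A + t·(E−A) with t = 125/36

t = 125/36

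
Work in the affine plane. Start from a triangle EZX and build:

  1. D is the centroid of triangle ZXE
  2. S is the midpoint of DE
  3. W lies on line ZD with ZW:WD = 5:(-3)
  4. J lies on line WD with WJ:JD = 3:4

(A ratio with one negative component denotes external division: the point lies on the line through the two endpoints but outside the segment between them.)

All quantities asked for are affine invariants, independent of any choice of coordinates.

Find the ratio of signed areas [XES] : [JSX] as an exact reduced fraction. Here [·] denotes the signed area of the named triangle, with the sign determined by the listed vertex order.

Assign E = (0, 0), Z = (1, 0), X = (0, 1) — the answer is frame-independent, so this choice is without loss of generality.
1. D is the centroid of triangle ZXE ⇒ D = (1/3, 1/3)
2. S is the midpoint of DE ⇒ S = (1/6, 1/6)
3. W lies on line ZD with ZW:WD = 5:(-3) ⇒ W = (-2/3, 5/6)
4. J lies on line WD with WJ:JD = 3:4 ⇒ J = (-5/21, 13/21)
2·[XES] = 1/6, 2·[JSX] = 11/42
[XES]:[JSX] = 1/6:11/42 = 7/11

[XES]:[JSX] = 7/11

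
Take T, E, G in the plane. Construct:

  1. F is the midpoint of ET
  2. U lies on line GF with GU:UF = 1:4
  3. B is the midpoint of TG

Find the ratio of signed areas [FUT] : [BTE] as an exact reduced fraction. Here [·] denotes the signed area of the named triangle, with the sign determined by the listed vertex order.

Work in coordinates with T = (0, 0), E = (1, 0), G = (0, 1).
1. F is the midpoint of ET ⇒ F = (1/2, 0)
2. U lies on line GF with GU:UF = 1:4 ⇒ U = (1/10, 4/5)
3. B is the midpoint of TG ⇒ B = (0, 1/2)
2·[FUT] = 2/5, 2·[BTE] = 1/2
[FUT]:[BTE] = 2/5:1/2 = 4/5

[FUT]:[BTE] = 4/5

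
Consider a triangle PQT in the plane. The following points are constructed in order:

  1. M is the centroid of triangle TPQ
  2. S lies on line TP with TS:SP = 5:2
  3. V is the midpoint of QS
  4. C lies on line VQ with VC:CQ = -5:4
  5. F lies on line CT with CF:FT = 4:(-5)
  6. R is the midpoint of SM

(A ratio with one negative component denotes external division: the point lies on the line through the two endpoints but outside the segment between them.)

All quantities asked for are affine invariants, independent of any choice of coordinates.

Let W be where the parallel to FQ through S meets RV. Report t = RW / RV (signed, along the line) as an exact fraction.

t = 31

Assign P = (0, 0), Q = (1, 0), T = (0, 1) — the answer is frame-independent, so this choice is without loss of generality.
1. M is the centroid of triangle TPQ ⇒ M = (1/3, 1/3)
2. S lies on line TP with TS:SP = 5:2 ⇒ S = (0, 2/7)
3. V is the midpoint of QS ⇒ V = (1/2, 1/7)
4. C lies on line VQ with VC:CQ = -5:4 ⇒ C = (3, -4/7)
5. F lies on line CT with CF:FT = 4:(-5) ⇒ F = (15, -48/7)
6. R is the midpoint of SM ⇒ R = (1/6, 13/42)
through S parallel to FQ: direction (-14, 48/7); meets RV at W = (21/2, -34/7)
W = R + t·(V−R) with t = 31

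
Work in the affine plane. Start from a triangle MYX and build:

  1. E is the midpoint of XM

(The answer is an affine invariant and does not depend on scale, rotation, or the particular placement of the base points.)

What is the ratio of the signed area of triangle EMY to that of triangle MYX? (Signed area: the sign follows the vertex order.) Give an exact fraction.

[EMY]:[MYX] = 1/2

Set M = (0, 0), Y = (1, 0), X = (0, 1); any affine frame gives the same invariant.
1. E is the midpoint of XM ⇒ E = (0, 1/2)
2·[EMY] = 1/2, 2·[MYX] = 1
[EMY]:[MYX] = 1/2:1 = 1/2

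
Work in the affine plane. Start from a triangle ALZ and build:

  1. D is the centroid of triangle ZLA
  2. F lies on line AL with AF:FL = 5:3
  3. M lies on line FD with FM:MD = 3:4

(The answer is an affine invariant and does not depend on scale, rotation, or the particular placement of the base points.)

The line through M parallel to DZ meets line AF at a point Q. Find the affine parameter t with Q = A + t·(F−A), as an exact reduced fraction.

Choose coordinates A = (0, 0), L = (1, 0), Z = (0, 1).
1. D is the centroid of triangle ZLA ⇒ D = (1/3, 1/3)
2. F lies on line AL with AF:FL = 5:3 ⇒ F = (5/8, 0)
3. M lies on line FD with FM:MD = 3:4 ⇒ M = (1/2, 1/7)
through M parallel to DZ: direction (-1/3, 2/3); meets AF at Q = (4/7, 0)
Q = A + t·(F−A) with t = 32/35

t = 32/35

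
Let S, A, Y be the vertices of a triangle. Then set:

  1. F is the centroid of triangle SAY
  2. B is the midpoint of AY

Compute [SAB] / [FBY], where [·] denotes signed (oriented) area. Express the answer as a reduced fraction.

[SAB]:[FBY] = 3

Assign S = (0, 0), A = (1, 0), Y = (0, 1) — the answer is frame-independent, so this choice is without loss of generality.
1. F is the centroid of triangle SAY ⇒ F = (1/3, 1/3)
2. B is the midpoint of AY ⇒ B = (1/2, 1/2)
2·[SAB] = 1/2, 2·[FBY] = 1/6
[SAB]:[FBY] = 1/2:1/6 = 3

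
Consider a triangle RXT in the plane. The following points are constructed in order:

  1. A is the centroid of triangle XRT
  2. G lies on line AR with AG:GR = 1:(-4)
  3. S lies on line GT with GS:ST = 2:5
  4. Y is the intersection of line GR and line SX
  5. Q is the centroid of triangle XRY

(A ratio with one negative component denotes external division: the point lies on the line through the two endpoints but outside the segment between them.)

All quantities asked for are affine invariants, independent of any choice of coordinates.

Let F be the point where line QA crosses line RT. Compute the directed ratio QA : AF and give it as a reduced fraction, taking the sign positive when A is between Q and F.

QA:AF = 38/81

Work in coordinates with R = (0, 0), X = (1, 0), T = (0, 1).
1. A is the centroid of triangle XRT ⇒ A = (1/3, 1/3)
2. G lies on line AR with AG:GR = 1:(-4) ⇒ G = (4/9, 4/9)
3. S lies on line GT with GS:ST = 2:5 ⇒ S = (20/63, 38/63)
4. Y is the intersection of line GR and line SX ⇒ Y = (38/81, 38/81)
5. Q is the centroid of triangle XRY ⇒ Q = (119/243, 38/243)
line QA meets RT at F = (0, 27/38)
A = Q + t·(F−Q) with t = 38/119, so QA:AF = 38/119:81/119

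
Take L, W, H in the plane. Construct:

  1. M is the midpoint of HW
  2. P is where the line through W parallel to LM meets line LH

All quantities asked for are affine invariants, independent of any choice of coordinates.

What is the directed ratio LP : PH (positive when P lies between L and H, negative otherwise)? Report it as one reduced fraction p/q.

Assign L = (0, 0), W = (1, 0), H = (0, 1) — the answer is frame-independent, so this choice is without loss of generality.
1. M is the midpoint of HW ⇒ M = (1/2, 1/2)
2. P is where the line through W parallel to LM meets line LH ⇒ P = (0, -1)
P = L + t·(H−L) with t = -1, so LP:PH = t:(1−t) = -1:2

LP:PH = -1/2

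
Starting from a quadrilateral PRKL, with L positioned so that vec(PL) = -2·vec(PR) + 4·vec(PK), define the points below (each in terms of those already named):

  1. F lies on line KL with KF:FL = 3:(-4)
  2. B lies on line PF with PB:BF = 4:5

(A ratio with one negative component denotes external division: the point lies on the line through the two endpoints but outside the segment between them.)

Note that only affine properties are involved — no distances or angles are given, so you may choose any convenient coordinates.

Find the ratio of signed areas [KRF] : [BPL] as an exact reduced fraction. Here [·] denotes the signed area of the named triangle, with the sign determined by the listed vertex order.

Set P = (0, 0), R = (1, 0), K = (0, 1), L = (-2, 4); any affine frame gives the same invariant.
1. F lies on line KL with KF:FL = 3:(-4) ⇒ F = (6, -8)
2. B lies on line PF with PB:BF = 4:5 ⇒ B = (8/3, -32/9)
2·[KRF] = -3, 2·[BPL] = -32/9
[KRF]:[BPL] = -3:-32/9 = 27/32

[KRF]:[BPL] = 27/32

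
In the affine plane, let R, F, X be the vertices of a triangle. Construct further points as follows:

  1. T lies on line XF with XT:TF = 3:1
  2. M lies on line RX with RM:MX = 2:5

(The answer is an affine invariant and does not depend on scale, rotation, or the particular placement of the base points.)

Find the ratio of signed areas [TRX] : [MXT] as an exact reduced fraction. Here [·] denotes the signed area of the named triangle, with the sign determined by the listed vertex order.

[TRX]:[MXT] = 7/5

Assign R = (0, 0), F = (1, 0), X = (0, 1) — the answer is frame-independent, so this choice is without loss of generality.
1. T lies on line XF with XT:TF = 3:1 ⇒ T = (3/4, 1/4)
2. M lies on line RX with RM:MX = 2:5 ⇒ M = (0, 2/7)
2·[TRX] = -3/4, 2·[MXT] = -15/28
[TRX]:[MXT] = -3/4:-15/28 = 7/5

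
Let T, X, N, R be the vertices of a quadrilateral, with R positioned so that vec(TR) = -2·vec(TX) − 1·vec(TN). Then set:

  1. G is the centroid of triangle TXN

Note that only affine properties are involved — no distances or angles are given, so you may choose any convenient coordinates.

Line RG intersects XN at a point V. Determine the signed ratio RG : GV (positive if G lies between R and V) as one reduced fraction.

RG:GV = 11

Assign T = (0, 0), X = (1, 0), N = (0, 1), R = (-2, -1) — the answer is frame-independent, so this choice is without loss of generality.
1. G is the centroid of triangle TXN ⇒ G = (1/3, 1/3)
line RG meets XN at V = (6/11, 5/11)
G = R + t·(V−R) with t = 11/12, so RG:GV = 11/12:1/12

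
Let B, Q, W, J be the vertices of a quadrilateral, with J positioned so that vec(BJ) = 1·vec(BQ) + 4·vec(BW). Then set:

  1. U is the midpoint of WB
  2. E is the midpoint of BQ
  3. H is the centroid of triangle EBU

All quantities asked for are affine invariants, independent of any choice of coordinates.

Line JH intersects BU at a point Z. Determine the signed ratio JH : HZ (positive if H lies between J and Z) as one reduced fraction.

JH:HZ = 5

Work in coordinates with B = (0, 0), Q = (1, 0), W = (0, 1), J = (1, 4).
1. U is the midpoint of WB ⇒ U = (0, 1/2)
2. E is the midpoint of BQ ⇒ E = (1/2, 0)
3. H is the centroid of triangle EBU ⇒ H = (1/6, 1/6)
line JH meets BU at Z = (0, -3/5)
H = J + t·(Z−J) with t = 5/6, so JH:HZ = 5/6:1/6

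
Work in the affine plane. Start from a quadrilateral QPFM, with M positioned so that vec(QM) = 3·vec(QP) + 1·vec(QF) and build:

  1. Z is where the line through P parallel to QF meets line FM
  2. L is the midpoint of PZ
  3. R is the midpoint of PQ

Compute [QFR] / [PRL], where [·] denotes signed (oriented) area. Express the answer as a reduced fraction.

Choose coordinates Q = (0, 0), P = (1, 0), F = (0, 1), M = (3, 1).
1. Z is where the line through P parallel to QF meets line FM ⇒ Z = (1, 1)
2. L is the midpoint of PZ ⇒ L = (1, 1/2)
3. R is the midpoint of PQ ⇒ R = (1/2, 0)
2·[QFR] = -1/2, 2·[PRL] = -1/4
[QFR]:[PRL] = -1/2:-1/4 = 2

[QFR]:[PRL] = 2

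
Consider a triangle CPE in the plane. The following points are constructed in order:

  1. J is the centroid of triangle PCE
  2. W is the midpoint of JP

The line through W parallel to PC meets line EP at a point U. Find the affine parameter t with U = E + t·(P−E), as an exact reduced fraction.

t = 5/6

Choose coordinates C = (0, 0), P = (1, 0), E = (0, 1).
1. J is the centroid of triangle PCE ⇒ J = (1/3, 1/3)
2. W is the midpoint of JP ⇒ W = (2/3, 1/6)
through W parallel to PC: direction (-1, 0); meets EP at U = (5/6, 1/6)
U = E + t·(P−E) with t = 5/6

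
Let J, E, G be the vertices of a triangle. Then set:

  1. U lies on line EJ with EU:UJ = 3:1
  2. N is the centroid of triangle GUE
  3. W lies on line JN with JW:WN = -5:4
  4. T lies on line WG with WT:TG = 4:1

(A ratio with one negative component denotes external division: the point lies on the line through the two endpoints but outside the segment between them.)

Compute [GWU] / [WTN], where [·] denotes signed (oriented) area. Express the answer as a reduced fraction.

Set J = (0, 0), E = (1, 0), G = (0, 1); any affine frame gives the same invariant.
1. U lies on line EJ with EU:UJ = 3:1 ⇒ U = (1/4, 0)
2. N is the centroid of triangle GUE ⇒ N = (5/12, 1/3)
3. W lies on line JN with JW:WN = -5:4 ⇒ W = (25/12, 5/3)
4. T lies on line WG with WT:TG = 4:1 ⇒ T = (5/12, 17/15)
2·[GWU] = -9/4, 2·[WTN] = 4/3
[GWU]:[WTN] = -9/4:4/3 = -27/16

[GWU]:[WTN] = -27/16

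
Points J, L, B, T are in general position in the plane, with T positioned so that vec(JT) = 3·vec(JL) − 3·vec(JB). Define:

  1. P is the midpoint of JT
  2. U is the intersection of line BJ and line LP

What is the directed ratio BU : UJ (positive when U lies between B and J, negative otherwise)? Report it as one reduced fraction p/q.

BU:UJ = -2/3

Choose coordinates J = (0, 0), L = (1, 0), B = (0, 1), T = (3, -3).
1. P is the midpoint of JT ⇒ P = (3/2, -3/2)
2. U is the intersection of line BJ and line LP ⇒ U = (0, 3)
U = B + t·(J−B) with t = -2, so BU:UJ = t:(1−t) = -2:3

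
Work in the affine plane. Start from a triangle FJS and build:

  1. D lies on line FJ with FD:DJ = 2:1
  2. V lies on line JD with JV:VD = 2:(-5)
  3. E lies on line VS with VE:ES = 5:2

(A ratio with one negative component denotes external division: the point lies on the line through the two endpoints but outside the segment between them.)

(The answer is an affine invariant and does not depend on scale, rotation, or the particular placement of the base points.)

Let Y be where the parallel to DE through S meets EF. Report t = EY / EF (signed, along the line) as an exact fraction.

t = 1/3

Assign F = (0, 0), J = (1, 0), S = (0, 1) — the answer is frame-independent, so this choice is without loss of generality.
1. D lies on line FJ with FD:DJ = 2:1 ⇒ D = (2/3, 0)
2. V lies on line JD with JV:VD = 2:(-5) ⇒ V = (11/9, 0)
3. E lies on line VS with VE:ES = 5:2 ⇒ E = (22/63, 5/7)
through S parallel to DE: direction (-20/63, 5/7); meets EF at Y = (44/189, 10/21)
Y = E + t·(F−E) with t = 1/3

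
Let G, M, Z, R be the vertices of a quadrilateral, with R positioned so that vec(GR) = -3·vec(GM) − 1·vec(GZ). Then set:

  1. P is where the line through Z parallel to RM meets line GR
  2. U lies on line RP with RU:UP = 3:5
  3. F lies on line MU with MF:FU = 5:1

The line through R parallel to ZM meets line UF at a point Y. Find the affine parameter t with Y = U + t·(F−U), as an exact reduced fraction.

Choose coordinates G = (0, 0), M = (1, 0), Z = (0, 1), R = (-3, -1).
1. P is where the line through Z parallel to RM meets line GR ⇒ P = (12, 4)
2. U lies on line RP with RU:UP = 3:5 ⇒ U = (21/8, 7/8)
3. F lies on line MU with MF:FU = 5:1 ⇒ F = (113/48, 35/48)
through R parallel to ZM: direction (1, -1); meets UF at Y = (-9/4, -7/4)
Y = U + t·(F−U) with t = 18

t = 18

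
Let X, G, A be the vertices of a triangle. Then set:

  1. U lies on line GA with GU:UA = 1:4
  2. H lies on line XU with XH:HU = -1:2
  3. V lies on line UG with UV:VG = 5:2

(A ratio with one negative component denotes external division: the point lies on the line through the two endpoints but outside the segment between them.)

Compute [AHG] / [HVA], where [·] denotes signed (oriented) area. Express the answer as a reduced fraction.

[AHG]:[HVA] = 35/33

Work in coordinates with X = (0, 0), G = (1, 0), A = (0, 1).
1. U lies on line GA with GU:UA = 1:4 ⇒ U = (4/5, 1/5)
2. H lies on line XU with XH:HU = -1:2 ⇒ H = (-4/5, -1/5)
3. V lies on line UG with UV:VG = 5:2 ⇒ V = (33/35, 2/35)
2·[AHG] = 2, 2·[HVA] = 66/35
[AHG]:[HVA] = 2:66/35 = 35/33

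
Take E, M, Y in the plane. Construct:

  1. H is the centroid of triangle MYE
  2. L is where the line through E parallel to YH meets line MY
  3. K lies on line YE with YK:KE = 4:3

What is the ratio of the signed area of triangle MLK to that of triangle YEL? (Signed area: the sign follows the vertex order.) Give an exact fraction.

[MLK]:[YEL] = -8/7

Set E = (0, 0), M = (1, 0), Y = (0, 1); any affine frame gives the same invariant.
1. H is the centroid of triangle MYE ⇒ H = (1/3, 1/3)
2. L is where the line through E parallel to YH meets line MY ⇒ L = (-1, 2)
3. K lies on line YE with YK:KE = 4:3 ⇒ K = (0, 3/7)
2·[MLK] = 8/7, 2·[YEL] = -1
[MLK]:[YEL] = 8/7:-1 = -8/7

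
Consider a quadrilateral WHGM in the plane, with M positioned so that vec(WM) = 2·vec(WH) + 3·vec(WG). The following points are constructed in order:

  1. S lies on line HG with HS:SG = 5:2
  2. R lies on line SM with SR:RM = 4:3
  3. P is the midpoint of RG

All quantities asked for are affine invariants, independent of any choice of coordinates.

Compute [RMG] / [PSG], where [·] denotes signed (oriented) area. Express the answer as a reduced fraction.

[RMG]:[PSG] = -3/2

Work in coordinates with W = (0, 0), H = (1, 0), G = (0, 1), M = (2, 3).
1. S lies on line HG with HS:SG = 5:2 ⇒ S = (2/7, 5/7)
2. R lies on line SM with SR:RM = 4:3 ⇒ R = (62/49, 99/49)
3. P is the midpoint of RG ⇒ P = (31/49, 74/49)
2·[RMG] = 24/49, 2·[PSG] = -16/49
[RMG]:[PSG] = 24/49:-16/49 = -3/2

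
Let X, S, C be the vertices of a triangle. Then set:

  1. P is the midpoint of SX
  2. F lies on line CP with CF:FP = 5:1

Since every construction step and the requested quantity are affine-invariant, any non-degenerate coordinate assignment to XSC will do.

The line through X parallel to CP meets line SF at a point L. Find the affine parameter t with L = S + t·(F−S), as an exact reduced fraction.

Choose coordinates X = (0, 0), S = (1, 0), C = (0, 1).
1. P is the midpoint of SX ⇒ P = (1/2, 0)
2. F lies on line CP with CF:FP = 5:1 ⇒ F = (5/12, 1/6)
through X parallel to CP: direction (1/2, -1); meets SF at L = (-1/6, 1/3)
L = S + t·(F−S) with t = 2

t = 2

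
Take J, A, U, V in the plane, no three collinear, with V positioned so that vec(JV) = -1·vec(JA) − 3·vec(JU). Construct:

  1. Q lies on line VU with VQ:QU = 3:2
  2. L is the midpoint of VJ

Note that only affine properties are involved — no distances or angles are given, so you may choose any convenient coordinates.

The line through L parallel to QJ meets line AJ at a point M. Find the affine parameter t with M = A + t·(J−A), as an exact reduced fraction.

t = 1/2

Assign J = (0, 0), A = (1, 0), U = (0, 1), V = (-1, -3) — the answer is frame-independent, so this choice is without loss of generality.
1. Q lies on line VU with VQ:QU = 3:2 ⇒ Q = (-2/5, -3/5)
2. L is the midpoint of VJ ⇒ L = (-1/2, -3/2)
through L parallel to QJ: direction (2/5, 3/5); meets AJ at M = (1/2, 0)
M = A + t·(J−A) with t = 1/2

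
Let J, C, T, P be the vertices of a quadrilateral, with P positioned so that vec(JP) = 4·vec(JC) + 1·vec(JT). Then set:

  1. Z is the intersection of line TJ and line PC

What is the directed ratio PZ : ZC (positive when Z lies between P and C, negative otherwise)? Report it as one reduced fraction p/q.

Work in coordinates with J = (0, 0), C = (1, 0), T = (0, 1), P = (4, 1).
1. Z is the intersection of line TJ and line PC ⇒ Z = (0, -1/3)
Z = P + t·(C−P) with t = 4/3, so PZ:ZC = t:(1−t) = 4/3:-1/3

PZ:ZC = -4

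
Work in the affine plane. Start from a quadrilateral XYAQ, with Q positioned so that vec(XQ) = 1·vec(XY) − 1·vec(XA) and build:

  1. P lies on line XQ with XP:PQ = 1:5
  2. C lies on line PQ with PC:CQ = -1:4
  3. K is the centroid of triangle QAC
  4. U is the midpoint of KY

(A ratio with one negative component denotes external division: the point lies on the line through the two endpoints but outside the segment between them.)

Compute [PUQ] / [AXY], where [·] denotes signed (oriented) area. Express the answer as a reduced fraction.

[PUQ]:[AXY] = -5/9

Choose coordinates X = (0, 0), Y = (1, 0), A = (0, 1), Q = (1, -1).
1. P lies on line XQ with XP:PQ = 1:5 ⇒ P = (1/6, -1/6)
2. C lies on line PQ with PC:CQ = -1:4 ⇒ C = (-1/9, 1/9)
3. K is the centroid of triangle QAC ⇒ K = (8/27, 1/27)
4. U is the midpoint of KY ⇒ U = (35/54, 1/54)
2·[PUQ] = -5/9, 2·[AXY] = 1
[PUQ]:[AXY] = -5/9:1 = -5/9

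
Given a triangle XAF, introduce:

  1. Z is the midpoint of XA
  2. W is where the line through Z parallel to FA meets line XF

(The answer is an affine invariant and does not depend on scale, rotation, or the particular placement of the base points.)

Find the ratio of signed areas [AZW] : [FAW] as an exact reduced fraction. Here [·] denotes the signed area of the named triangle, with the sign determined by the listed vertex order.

[AZW]:[FAW] = 1/2

Set X = (0, 0), A = (1, 0), F = (0, 1); any affine frame gives the same invariant.
1. Z is the midpoint of XA ⇒ Z = (1/2, 0)
2. W is where the line through Z parallel to FA meets line XF ⇒ W = (0, 1/2)
2·[AZW] = -1/4, 2·[FAW] = -1/2
[AZW]:[FAW] = -1/4:-1/2 = 1/2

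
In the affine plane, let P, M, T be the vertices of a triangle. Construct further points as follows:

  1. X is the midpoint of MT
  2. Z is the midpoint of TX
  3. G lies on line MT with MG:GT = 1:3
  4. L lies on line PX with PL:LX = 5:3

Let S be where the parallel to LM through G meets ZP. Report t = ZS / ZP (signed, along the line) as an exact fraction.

t = 6/19

Set P = (0, 0), M = (1, 0), T = (0, 1); any affine frame gives the same invariant.
1. X is the midpoint of MT ⇒ X = (1/2, 1/2)
2. Z is the midpoint of TX ⇒ Z = (1/4, 3/4)
3. G lies on line MT with MG:GT = 1:3 ⇒ G = (3/4, 1/4)
4. L lies on line PX with PL:LX = 5:3 ⇒ L = (5/16, 5/16)
through G parallel to LM: direction (11/16, -5/16); meets ZP at S = (13/76, 39/76)
S = Z + t·(P−Z) with t = 6/19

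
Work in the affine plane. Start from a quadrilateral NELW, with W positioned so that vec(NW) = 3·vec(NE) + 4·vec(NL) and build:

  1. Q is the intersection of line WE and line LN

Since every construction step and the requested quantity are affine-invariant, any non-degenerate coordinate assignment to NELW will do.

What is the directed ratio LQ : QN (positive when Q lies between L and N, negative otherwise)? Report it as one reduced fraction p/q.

Assign N = (0, 0), E = (1, 0), L = (0, 1), W = (3, 4) — the answer is frame-independent, so this choice is without loss of generality.
1. Q is the intersection of line WE and line LN ⇒ Q = (0, -2)
Q = L + t·(N−L) with t = 3, so LQ:QN = t:(1−t) = 3:-2

LQ:QN = -3/2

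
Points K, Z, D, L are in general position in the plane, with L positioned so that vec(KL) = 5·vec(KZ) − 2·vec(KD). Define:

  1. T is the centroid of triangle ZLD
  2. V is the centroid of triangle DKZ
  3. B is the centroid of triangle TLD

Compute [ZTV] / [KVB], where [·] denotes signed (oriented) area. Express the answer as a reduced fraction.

Work in coordinates with K = (0, 0), Z = (1, 0), D = (0, 1), L = (5, -2).
1. T is the centroid of triangle ZLD ⇒ T = (2, -1/3)
2. V is the centroid of triangle DKZ ⇒ V = (1/3, 1/3)
3. B is the centroid of triangle TLD ⇒ B = (7/3, -4/9)
2·[ZTV] = 1/9, 2·[KVB] = -25/27
[ZTV]:[KVB] = 1/9:-25/27 = -3/25

[ZTV]:[KVB] = -3/25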